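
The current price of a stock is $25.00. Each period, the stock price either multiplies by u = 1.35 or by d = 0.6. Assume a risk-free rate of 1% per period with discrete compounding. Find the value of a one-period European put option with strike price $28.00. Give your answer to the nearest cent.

Risk-neutral probability p = (1 + 0.01 − 0.6)/(1.35 − 0.6) = 0.4100/0.7500 = 0.5467
Terminal stock prices: S_u = 33.75, S_d = 15
Terminal payoffs (K − S): max(-5.75, 0) = 0, max(13, 0) = 13
Node 0 (S = 25): V_0 = 1/1.01·[0.5467·0.0000 + 0.4533·13.0000] = 5.8350

$5.83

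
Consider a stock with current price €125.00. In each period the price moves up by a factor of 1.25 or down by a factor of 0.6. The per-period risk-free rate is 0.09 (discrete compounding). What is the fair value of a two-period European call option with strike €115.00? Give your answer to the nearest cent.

Risk-neutral probability p = (1 + 0.09 − 0.6)/(1.25 − 0.6) = 0.4900/0.6500 = 0.7538
Terminal stock prices: S_uu = 195.3, S_ud = 93.75, S_dd = 45
Terminal payoffs (S − K): max(80.31, 0) = 80.31, max(-21.25, 0) = 0, max(-70, 0) = 0
Node u (S = 156.2): V_u = 1/1.09·[0.7538·80.3125 + 0.2462·0.0000] = 55.5443
Node d (S = 75): V_d = 1/1.09·[0.7538·0.0000 + 0.2462·0.0000] = 0.0000
Node 0 (S = 125): V_0 = 1/1.09·[0.7538·55.5443 + 0.2462·0.0000] = 38.4145

€38.41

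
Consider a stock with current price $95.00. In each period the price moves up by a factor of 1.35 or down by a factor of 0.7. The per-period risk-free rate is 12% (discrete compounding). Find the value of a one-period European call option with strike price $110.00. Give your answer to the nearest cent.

$10.53

Risk-neutral probability p = (1 + 0.12 − 0.7)/(1.35 − 0.7) = 0.4200/0.6500 = 0.6462
Terminal stock prices: S_u = 128.2, S_d = 66.5
Terminal payoffs (S − K): max(18.25, 0) = 18.25, max(-43.5, 0) = 0
Node 0 (S = 95): V_0 = 1/1.12·[0.6462·18.2500 + 0.3538·0.0000] = 10.5288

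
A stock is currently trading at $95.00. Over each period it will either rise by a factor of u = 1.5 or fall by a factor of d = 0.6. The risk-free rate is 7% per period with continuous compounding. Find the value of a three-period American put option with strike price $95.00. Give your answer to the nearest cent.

Risk-neutral probability p = (e^0.07 − 0.6)/(1.5 − 0.6) = 0.4725/0.9000 = 0.5250
Terminal stock prices: S_uuu = 320.6, S_uud = 128.2, S_udd = 51.3, S_ddd = 20.52
Terminal payoffs (K − S): max(-225.6, 0) = 0, max(-33.25, 0) = 0, max(43.7, 0) = 43.7, max(74.48, 0) = 74.48
Node uu (S = 213.8): continuation = e^(−0.07)·[0.5250·0.0000 + 0.4750·0.0000] = 0.0000; exercise value = 0.0000 ≤ continuation, so V_uu = 0.0000
Node ud (S = 85.5): continuation = e^(−0.07)·[0.5250·0.0000 + 0.4750·43.7000] = 19.3538; exercise value = 9.5000 ≤ continuation, so V_ud = 19.3538
Node dd (S = 34.2): continuation = e^(−0.07)·[0.5250·43.7000 + 0.4750·74.4800] = 54.3774; exercise value = 60.8000 > continuation, so V_dd = 60.8000 (exercise)
Node u (S = 142.5): continuation = e^(−0.07)·[0.5250·0.0000 + 0.4750·19.3538] = 8.5714; exercise value = 0.0000 ≤ continuation, so V_u = 8.5714
Node d (S = 57): continuation = e^(−0.07)·[0.5250·19.3538 + 0.4750·60.8000] = 36.4010; exercise value = 38.0000 > continuation, so V_d = 38.0000 (exercise)
Node 0 (S = 95): continuation = e^(−0.07)·[0.5250·8.5714 + 0.4750·38.0000] = 21.0252; exercise value = 0.0000 ≤ continuation, so V_0 = 21.0252

$21.03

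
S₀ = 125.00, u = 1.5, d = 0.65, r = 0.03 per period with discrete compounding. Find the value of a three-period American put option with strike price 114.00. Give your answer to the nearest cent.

Risk-neutral probability p = (1 + 0.03 − 0.65)/(1.5 − 0.65) = 0.3800/0.8500 = 0.4471
Terminal stock prices: S_uuu = 421.9, S_uud = 182.8, S_udd = 79.22, S_ddd = 34.33
Terminal payoffs (K − S): max(-307.9, 0) = 0, max(-68.81, 0) = 0, max(34.78, 0) = 34.78, max(79.67, 0) = 79.67
Node uu (S = 281.2): continuation = 1/1.03·[0.4471·0.0000 + 0.5529·0.0000] = 0.0000; exercise value = 0.0000 ≤ continuation, so V_uu = 0.0000
Node ud (S = 121.9): continuation = 1/1.03·[0.4471·0.0000 + 0.5529·34.7812] = 18.6718; exercise value = 0.0000 ≤ continuation, so V_ud = 18.6718
Node dd (S = 52.81): continuation = 1/1.03·[0.4471·34.7812 + 0.5529·79.6719] = 57.8671; exercise value = 61.1875 > continuation, so V_dd = 61.1875 (exercise)
Node u (S = 187.5): continuation = 1/1.03·[0.4471·0.0000 + 0.5529·18.6718] = 10.0237; exercise value = 0.0000 ≤ continuation, so V_u = 10.0237
Node d (S = 81.25): continuation = 1/1.03·[0.4471·18.6718 + 0.5529·61.1875] = 40.9519; exercise value = 32.7500 ≤ continuation, so V_d = 40.9519
Node 0 (S = 125): continuation = 1/1.03·[0.4471·10.0237 + 0.5529·40.9519] = 26.3351; exercise value = 0.0000 ≤ continuation, so V_0 = 26.3351

26.34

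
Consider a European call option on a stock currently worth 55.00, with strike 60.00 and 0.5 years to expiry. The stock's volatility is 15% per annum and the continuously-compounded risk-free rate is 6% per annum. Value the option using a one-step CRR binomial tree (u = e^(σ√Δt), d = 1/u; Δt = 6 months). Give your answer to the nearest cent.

CRR parameters: u = e^(σ√Δt) = e^(0.15·√0.5) = 1.1119, d = 1/u = 0.8994
Per-period rate: rΔt = 0.06·0.5 = 0.03, so R = e^0.03 = 1.0305
Risk-neutral probability p = (e^0.03 − 0.8994)/(1.1119 − 0.8994) = 0.1311/0.2125 = 0.6168
Terminal stock prices: S_u = 61.15, S_d = 49.47
Terminal payoffs (S − K): max(1.154, 0) = 1.154, max(-10.53, 0) = 0
Node 0 (S = 55): V_0 = e^(−0.03)·[0.6168·1.1542 + 0.3832·0.0000] = 0.6909

0.69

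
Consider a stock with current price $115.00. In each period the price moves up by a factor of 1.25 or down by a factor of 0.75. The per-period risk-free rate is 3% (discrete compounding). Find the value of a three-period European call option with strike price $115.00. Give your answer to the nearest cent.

$25.10

Risk-neutral probability p = (1 + 0.03 − 0.75)/(1.25 − 0.75) = 0.2800/0.5000 = 0.5600
Terminal stock prices: S_uuu = 224.6, S_uud = 134.8, S_udd = 80.86, S_ddd = 48.52
Terminal payoffs (S − K): max(109.6, 0) = 109.6, max(19.77, 0) = 19.77, max(-34.14, 0) = 0, max(-66.48, 0) = 0
Node uu (S = 179.7): V_uu = 1/1.03·[0.5600·109.6094 + 0.4400·19.7656] = 68.0370
Node ud (S = 107.8): V_ud = 1/1.03·[0.5600·19.7656 + 0.4400·0.0000] = 10.7464
Node dd (S = 64.69): V_dd = 1/1.03·[0.5600·0.0000 + 0.4400·0.0000] = 0.0000
Node u (S = 143.8): V_u = 1/1.03·[0.5600·68.0370 + 0.4400·10.7464] = 41.5817
Node d (S = 86.25): V_d = 1/1.03·[0.5600·10.7464 + 0.4400·0.0000] = 5.8427
Node 0 (S = 115): V_0 = 1/1.03·[0.5600·41.5817 + 0.4400·5.8427] = 25.1034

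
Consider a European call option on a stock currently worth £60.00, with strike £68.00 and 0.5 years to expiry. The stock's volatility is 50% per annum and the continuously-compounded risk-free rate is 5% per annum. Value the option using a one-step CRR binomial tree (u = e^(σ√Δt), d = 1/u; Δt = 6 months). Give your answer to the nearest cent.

£7.62

CRR parameters: u = e^(σ√Δt) = e^(0.5·√0.5) = 1.4241, d = 1/u = 0.7022
Per-period rate: rΔt = 0.05·0.5 = 0.025, so R = e^0.025 = 1.0253
Risk-neutral probability p = (e^0.025 − 0.7022)/(1.4241 − 0.7022) = 0.3231/0.7219 = 0.4476
Terminal stock prices: S_u = 85.45, S_d = 42.13
Terminal payoffs (S − K): max(17.45, 0) = 17.45, max(-25.87, 0) = 0
Node 0 (S = 60): V_0 = e^(−0.025)·[0.4476·17.4471 + 0.5524·0.0000] = 7.6163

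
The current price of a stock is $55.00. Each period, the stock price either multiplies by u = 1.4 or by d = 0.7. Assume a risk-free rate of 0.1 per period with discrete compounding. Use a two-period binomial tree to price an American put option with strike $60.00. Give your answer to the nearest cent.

Risk-neutral probability p = (1 + 0.1 − 0.7)/(1.4 − 0.7) = 0.4000/0.7000 = 0.5714
Terminal stock prices: S_uu = 107.8, S_ud = 53.9, S_dd = 26.95
Terminal payoffs (K − S): max(-47.8, 0) = 0, max(6.1, 0) = 6.1, max(33.05, 0) = 33.05
Node u (S = 77): continuation = 1/1.1·[0.5714·0.0000 + 0.4286·6.1000] = 2.3766; exercise value = 0.0000 ≤ continuation, so V_u = 2.3766
Node d (S = 38.5): continuation = 1/1.1·[0.5714·6.1000 + 0.4286·33.0500] = 16.0455; exercise value = 21.5000 > continuation, so V_d = 21.5000 (exercise)
Node 0 (S = 55): continuation = 1/1.1·[0.5714·2.3766 + 0.4286·21.5000] = 9.6112; exercise value = 5.0000 ≤ continuation, so V_0 = 9.6112

$9.61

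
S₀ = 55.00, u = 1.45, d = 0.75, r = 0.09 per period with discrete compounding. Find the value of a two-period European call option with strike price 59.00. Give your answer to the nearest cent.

11.59

Risk-neutral probability p = (1 + 0.09 − 0.75)/(1.45 − 0.75) = 0.3400/0.7000 = 0.4857
Terminal stock prices: S_uu = 115.6, S_ud = 59.81, S_dd = 30.94
Terminal payoffs (S − K): max(56.64, 0) = 56.64, max(0.8125, 0) = 0.8125, max(-28.06, 0) = 0
Node u (S = 79.75): V_u = 1/1.09·[0.4857·56.6375 + 0.5143·0.8125] = 25.6216
Node d (S = 41.25): V_d = 1/1.09·[0.4857·0.8125 + 0.5143·0.0000] = 0.3621
Node 0 (S = 55): V_0 = 1/1.09·[0.4857·25.6216 + 0.5143·0.3621] = 11.5880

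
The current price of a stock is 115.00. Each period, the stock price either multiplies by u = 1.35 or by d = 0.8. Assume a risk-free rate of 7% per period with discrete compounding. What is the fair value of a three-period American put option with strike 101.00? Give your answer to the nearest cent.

Risk-neutral probability p = (1 + 0.07 − 0.8)/(1.35 − 0.8) = 0.2700/0.5500 = 0.4909
Terminal stock prices: S_uuu = 282.9, S_uud = 167.7, S_udd = 99.36, S_ddd = 58.88
Terminal payoffs (K − S): max(-181.9, 0) = 0, max(-66.67, 0) = 0, max(1.64, 0) = 1.64, max(42.12, 0) = 42.12
Node uu (S = 209.6): continuation = 1/1.07·[0.4909·0.0000 + 0.5091·0.0000] = 0.0000; exercise value = 0.0000 ≤ continuation, so V_uu = 0.0000
Node ud (S = 124.2): continuation = 1/1.07·[0.4909·0.0000 + 0.5091·1.6400] = 0.7803; exercise value = 0.0000 ≤ continuation, so V_ud = 0.7803
Node dd (S = 73.6): continuation = 1/1.07·[0.4909·1.6400 + 0.5091·42.1200] = 20.7925; exercise value = 27.4000 > continuation, so V_dd = 27.4000 (exercise)
Node u (S = 155.2): continuation = 1/1.07·[0.4909·0.0000 + 0.5091·0.7803] = 0.3713; exercise value = 0.0000 ≤ continuation, so V_u = 0.3713
Node d (S = 92): continuation = 1/1.07·[0.4909·0.7803 + 0.5091·27.4000] = 13.3945; exercise value = 9.0000 ≤ continuation, so V_d = 13.3945
Node 0 (S = 115): continuation = 1/1.07·[0.4909·0.3713 + 0.5091·13.3945] = 6.5433; exercise value = 0.0000 ≤ continuation, so V_0 = 6.5433

6.54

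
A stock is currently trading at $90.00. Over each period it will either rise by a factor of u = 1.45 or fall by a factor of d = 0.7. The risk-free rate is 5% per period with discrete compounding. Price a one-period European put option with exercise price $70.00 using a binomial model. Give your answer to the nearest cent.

$3.56

Risk-neutral probability p = (1 + 0.05 − 0.7)/(1.45 − 0.7) = 0.3500/0.7500 = 0.4667
Terminal stock prices: S_u = 130.5, S_d = 63
Terminal payoffs (K − S): max(-60.5, 0) = 0, max(7, 0) = 7
Node 0 (S = 90): V_0 = 1/1.05·[0.4667·0.0000 + 0.5333·7.0000] = 3.5556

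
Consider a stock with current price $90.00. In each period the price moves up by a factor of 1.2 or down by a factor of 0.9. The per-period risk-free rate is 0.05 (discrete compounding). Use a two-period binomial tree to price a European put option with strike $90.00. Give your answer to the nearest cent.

Risk-neutral probability p = (1 + 0.05 − 0.9)/(1.2 − 0.9) = 0.1500/0.3000 = 0.5000
Terminal stock prices: S_uu = 129.6, S_ud = 97.2, S_dd = 72.9
Terminal payoffs (K − S): max(-39.6, 0) = 0, max(-7.2, 0) = 0, max(17.1, 0) = 17.1
Node u (S = 108): V_u = 1/1.05·[0.5000·0.0000 + 0.5000·0.0000] = 0.0000
Node d (S = 81): V_d = 1/1.05·[0.5000·0.0000 + 0.5000·17.1000] = 8.1429
Node 0 (S = 90): V_0 = 1/1.05·[0.5000·0.0000 + 0.5000·8.1429] = 3.8776

$3.88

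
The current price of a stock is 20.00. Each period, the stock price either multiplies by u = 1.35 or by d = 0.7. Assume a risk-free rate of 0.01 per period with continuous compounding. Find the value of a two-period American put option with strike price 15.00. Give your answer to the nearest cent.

Risk-neutral probability p = (e^0.01 − 0.7)/(1.35 − 0.7) = 0.3101/0.6500 = 0.4770
Terminal stock prices: S_uu = 36.45, S_ud = 18.9, S_dd = 9.8
Terminal payoffs (K − S): max(-21.45, 0) = 0, max(-3.9, 0) = 0, max(5.2, 0) = 5.2
Node u (S = 27): continuation = e^(−0.01)·[0.4770·0.0000 + 0.5230·0.0000] = 0.0000; exercise value = 0.0000 ≤ continuation, so V_u = 0.0000
Node d (S = 14): continuation = e^(−0.01)·[0.4770·0.0000 + 0.5230·5.2000] = 2.6925; exercise value = 1.0000 ≤ continuation, so V_d = 2.6925
Node 0 (S = 20): continuation = e^(−0.01)·[0.4770·0.0000 + 0.5230·2.6925] = 1.3942; exercise value = 0.0000 ≤ continuation, so V_0 = 1.3942

1.39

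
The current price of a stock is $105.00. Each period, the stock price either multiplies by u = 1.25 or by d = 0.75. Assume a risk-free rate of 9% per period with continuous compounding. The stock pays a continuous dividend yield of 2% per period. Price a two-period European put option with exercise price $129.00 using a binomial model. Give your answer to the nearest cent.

$19.05

Per-period risk-free factor R = e^0.09 = 1.0942; dividend-adjusted growth = e^(0.09−0.02) = 1.0725.
Risk-neutral probability p = (1.0725 − 0.75)/(1.25 − 0.75) = 0.3225/0.5000 = 0.6450
Terminal stock prices: S_uu = 164.1, S_ud = 98.44, S_dd = 59.06
Terminal payoffs (K − S): max(-35.06, 0) = 0, max(30.56, 0) = 30.56, max(69.94, 0) = 69.94
Node u (S = 131.2): V_u = e^(−0.09)·[0.6450·0.0000 + 0.3550·30.5625] = 9.9154
Node d (S = 78.75): V_d = e^(−0.09)·[0.6450·30.5625 + 0.3550·69.9375] = 40.7065
Node 0 (S = 105): V_0 = e^(−0.09)·[0.6450·9.9154 + 0.3550·40.7065] = 19.0516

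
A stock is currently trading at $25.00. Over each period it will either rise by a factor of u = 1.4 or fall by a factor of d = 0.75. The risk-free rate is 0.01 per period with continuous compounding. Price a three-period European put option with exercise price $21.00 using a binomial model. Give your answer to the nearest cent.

Risk-neutral probability p = (e^0.01 − 0.75)/(1.4 − 0.75) = 0.2601/0.6500 = 0.4001
Terminal stock prices: S_uuu = 68.6, S_uud = 36.75, S_udd = 19.69, S_ddd = 10.55
Terminal payoffs (K − S): max(-47.6, 0) = 0, max(-15.75, 0) = 0, max(1.312, 0) = 1.312, max(10.45, 0) = 10.45
Node uu (S = 49): V_uu = e^(−0.01)·[0.4001·0.0000 + 0.5999·0.0000] = 0.0000
Node ud (S = 26.25): V_ud = e^(−0.01)·[0.4001·0.0000 + 0.5999·1.3125] = 0.7796
Node dd (S = 14.06): V_dd = e^(−0.01)·[0.4001·1.3125 + 0.5999·10.4531] = 6.7285
Node u (S = 35): V_u = e^(−0.01)·[0.4001·0.0000 + 0.5999·0.7796] = 0.4630
Node d (S = 18.75): V_d = e^(−0.01)·[0.4001·0.7796 + 0.5999·6.7285] = 4.3052
Node 0 (S = 25): V_0 = e^(−0.01)·[0.4001·0.4630 + 0.5999·4.3052] = 2.7405

$2.74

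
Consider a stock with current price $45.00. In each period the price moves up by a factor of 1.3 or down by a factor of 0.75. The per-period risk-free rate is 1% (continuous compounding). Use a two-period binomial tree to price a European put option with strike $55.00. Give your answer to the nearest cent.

Risk-neutral probability p = (e^0.01 − 0.75)/(1.3 − 0.75) = 0.2601/0.5500 = 0.4728
Terminal stock prices: S_uu = 76.05, S_ud = 43.88, S_dd = 25.31
Terminal payoffs (K − S): max(-21.05, 0) = 0, max(11.12, 0) = 11.12, max(29.69, 0) = 29.69
Node u (S = 58.5): V_u = e^(−0.01)·[0.4728·0.0000 + 0.5272·11.1250] = 5.8065
Node d (S = 33.75): V_d = e^(−0.01)·[0.4728·11.1250 + 0.5272·29.6875] = 20.7027
Node 0 (S = 45): V_0 = e^(−0.01)·[0.4728·5.8065 + 0.5272·20.7027] = 13.5236

$13.52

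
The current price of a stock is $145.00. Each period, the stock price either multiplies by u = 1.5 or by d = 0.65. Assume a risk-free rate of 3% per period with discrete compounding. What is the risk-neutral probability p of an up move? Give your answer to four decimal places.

Risk-neutral probability p = (1 + 0.03 − 0.65)/(1.5 − 0.65) = 0.3800/0.8500 = 0.4471

p = 0.4471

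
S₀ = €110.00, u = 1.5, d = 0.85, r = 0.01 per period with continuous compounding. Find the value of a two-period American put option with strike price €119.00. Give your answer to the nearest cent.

€22.01

Risk-neutral probability p = (e^0.01 − 0.85)/(1.5 − 0.85) = 0.1601/0.6500 = 0.2462
Terminal stock prices: S_uu = 247.5, S_ud = 140.2, S_dd = 79.47
Terminal payoffs (K − S): max(-128.5, 0) = 0, max(-21.25, 0) = 0, max(39.53, 0) = 39.53
Node u (S = 165): continuation = e^(−0.01)·[0.2462·0.0000 + 0.7538·0.0000] = 0.0000; exercise value = 0.0000 ≤ continuation, so V_u = 0.0000
Node d (S = 93.5): continuation = e^(−0.01)·[0.2462·0.0000 + 0.7538·39.5250] = 29.4963; exercise value = 25.5000 ≤ continuation, so V_d = 29.4963
Node 0 (S = 110): continuation = e^(−0.01)·[0.2462·0.0000 + 0.7538·29.4963] = 22.0122; exercise value = 9.0000 ≤ continuation, so V_0 = 22.0122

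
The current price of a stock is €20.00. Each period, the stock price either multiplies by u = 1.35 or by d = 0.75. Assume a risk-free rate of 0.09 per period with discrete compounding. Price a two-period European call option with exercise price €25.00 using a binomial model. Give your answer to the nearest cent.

Risk-neutral probability p = (1 + 0.09 − 0.75)/(1.35 − 0.75) = 0.3400/0.6000 = 0.5667
Terminal stock prices: S_uu = 36.45, S_ud = 20.25, S_dd = 11.25
Terminal payoffs (S − K): max(11.45, 0) = 11.45, max(-4.75, 0) = 0, max(-13.75, 0) = 0
Node u (S = 27): V_u = 1/1.09·[0.5667·11.4500 + 0.4333·0.0000] = 5.9526
Node d (S = 15): V_d = 1/1.09·[0.5667·0.0000 + 0.4333·0.0000] = 0.0000
Node 0 (S = 20): V_0 = 1/1.09·[0.5667·5.9526 + 0.4333·0.0000] = 3.0946

€3.09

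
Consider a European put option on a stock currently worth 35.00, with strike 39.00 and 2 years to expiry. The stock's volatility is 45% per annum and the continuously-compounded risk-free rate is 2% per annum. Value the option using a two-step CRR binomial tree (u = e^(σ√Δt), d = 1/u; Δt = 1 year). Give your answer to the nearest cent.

CRR parameters: u = e^(σ√Δt) = e^(0.45·√1) = 1.5683, d = 1/u = 0.6376
Per-period rate: rΔt = 0.02·1 = 0.02, so R = e^0.02 = 1.0202
Risk-neutral probability p = (e^0.02 − 0.6376)/(1.5683 − 0.6376) = 0.3826/0.9307 = 0.4111
Terminal stock prices: S_uu = 86.09, S_ud = 35, S_dd = 14.23
Terminal payoffs (K − S): max(-47.09, 0) = 0, max(4, 0) = 4, max(24.77, 0) = 24.77
Node u (S = 54.89): V_u = e^(−0.02)·[0.4111·0.0000 + 0.5889·4.0000] = 2.3091
Node d (S = 22.32): V_d = e^(−0.02)·[0.4111·4.0000 + 0.5889·24.7701] = 15.9108
Node 0 (S = 35): V_0 = e^(−0.02)·[0.4111·2.3091 + 0.5889·15.9108] = 10.1152

10.12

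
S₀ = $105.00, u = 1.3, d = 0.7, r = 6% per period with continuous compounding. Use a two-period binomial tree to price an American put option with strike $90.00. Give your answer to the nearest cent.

Risk-neutral probability p = (e^0.06 − 0.7)/(1.3 − 0.7) = 0.3618/0.6000 = 0.6031
Terminal stock prices: S_uu = 177.5, S_ud = 95.55, S_dd = 51.45
Terminal payoffs (K − S): max(-87.45, 0) = 0, max(-5.55, 0) = 0, max(38.55, 0) = 38.55
Node u (S = 136.5): continuation = e^(−0.06)·[0.6031·0.0000 + 0.3969·0.0000] = 0.0000; exercise value = 0.0000 ≤ continuation, so V_u = 0.0000
Node d (S = 73.5): continuation = e^(−0.06)·[0.6031·0.0000 + 0.3969·38.5500] = 14.4109; exercise value = 16.5000 > continuation, so V_d = 16.5000 (exercise)
Node 0 (S = 105): continuation = e^(−0.06)·[0.6031·0.0000 + 0.3969·16.5000] = 6.1681; exercise value = 0.0000 ≤ continuation, so V_0 = 6.1681

$6.17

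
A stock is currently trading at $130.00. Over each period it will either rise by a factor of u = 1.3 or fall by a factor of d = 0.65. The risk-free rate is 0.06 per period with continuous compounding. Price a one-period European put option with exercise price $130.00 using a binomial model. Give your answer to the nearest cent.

$15.70

Risk-neutral probability p = (e^0.06 − 0.65)/(1.3 − 0.65) = 0.4118/0.6500 = 0.6336
Terminal stock prices: S_u = 169, S_d = 84.5
Terminal payoffs (K − S): max(-39, 0) = 0, max(45.5, 0) = 45.5
Node 0 (S = 130): V_0 = e^(−0.06)·[0.6336·0.0000 + 0.3664·45.5000] = 15.7006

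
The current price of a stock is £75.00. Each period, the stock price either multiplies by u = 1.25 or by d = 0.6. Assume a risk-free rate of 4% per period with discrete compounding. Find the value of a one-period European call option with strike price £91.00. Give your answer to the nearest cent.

£1.79

Risk-neutral probability p = (1 + 0.04 − 0.6)/(1.25 − 0.6) = 0.4400/0.6500 = 0.6769
Terminal stock prices: S_u = 93.75, S_d = 45
Terminal payoffs (S − K): max(2.75, 0) = 2.75, max(-46, 0) = 0
Node 0 (S = 75): V_0 = 1/1.04·[0.6769·2.7500 + 0.3231·0.0000] = 1.7899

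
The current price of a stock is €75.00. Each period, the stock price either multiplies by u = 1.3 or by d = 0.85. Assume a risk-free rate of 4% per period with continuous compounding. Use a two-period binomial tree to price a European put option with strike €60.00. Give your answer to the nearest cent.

€1.78

Risk-neutral probability p = (e^0.04 − 0.85)/(1.3 − 0.85) = 0.1908/0.4500 = 0.4240
Terminal stock prices: S_uu = 126.8, S_ud = 82.88, S_dd = 54.19
Terminal payoffs (K − S): max(-66.75, 0) = 0, max(-22.88, 0) = 0, max(5.813, 0) = 5.813
Node u (S = 97.5): V_u = e^(−0.04)·[0.4240·0.0000 + 0.5760·0.0000] = 0.0000
Node d (S = 63.75): V_d = e^(−0.04)·[0.4240·0.0000 + 0.5760·5.8125] = 3.2166
Node 0 (S = 75): V_0 = e^(−0.04)·[0.4240·0.0000 + 0.5760·3.2166] = 1.7800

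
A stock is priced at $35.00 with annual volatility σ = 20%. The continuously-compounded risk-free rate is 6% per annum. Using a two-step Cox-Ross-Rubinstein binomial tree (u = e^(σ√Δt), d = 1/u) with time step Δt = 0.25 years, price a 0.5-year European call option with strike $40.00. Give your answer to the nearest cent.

$0.81

CRR parameters: u = e^(σ√Δt) = e^(0.2·√0.25) = 1.1052, d = 1/u = 0.9048
Per-period rate: rΔt = 0.06·0.25 = 0.015, so R = e^0.015 = 1.0151
Risk-neutral probability p = (e^0.015 − 0.9048)/(1.1052 − 0.9048) = 0.1103/0.2003 = 0.5505
Terminal stock prices: S_uu = 42.75, S_ud = 35, S_dd = 28.66
Terminal payoffs (S − K): max(2.749, 0) = 2.749, max(-5, 0) = 0, max(-11.34, 0) = 0
Node u (S = 38.68): V_u = e^(−0.015)·[0.5505·2.7491 + 0.4495·0.0000] = 1.4907
Node d (S = 31.67): V_d = e^(−0.015)·[0.5505·0.0000 + 0.4495·0.0000] = 0.0000
Node 0 (S = 35): V_0 = e^(−0.015)·[0.5505·1.4907 + 0.4495·0.0000] = 0.8084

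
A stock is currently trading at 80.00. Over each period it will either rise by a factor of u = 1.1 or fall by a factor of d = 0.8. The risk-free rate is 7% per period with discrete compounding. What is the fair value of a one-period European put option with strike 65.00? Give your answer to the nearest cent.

Risk-neutral probability p = (1 + 0.07 − 0.8)/(1.1 − 0.8) = 0.2700/0.3000 = 0.9000
Terminal stock prices: S_u = 88, S_d = 64
Terminal payoffs (K − S): max(-23, 0) = 0, max(1, 0) = 1
Node 0 (S = 80): V_0 = 1/1.07·[0.9000·0.0000 + 0.1000·1.0000] = 0.0935

0.09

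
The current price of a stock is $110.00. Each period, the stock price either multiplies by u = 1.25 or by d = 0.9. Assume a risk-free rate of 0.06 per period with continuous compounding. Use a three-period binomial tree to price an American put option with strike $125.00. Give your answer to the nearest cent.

$15.00

Risk-neutral probability p = (e^0.06 − 0.9)/(1.25 − 0.9) = 0.1618/0.3500 = 0.4624
Terminal stock prices: S_uuu = 214.8, S_uud = 154.7, S_udd = 111.4, S_ddd = 80.19
Terminal payoffs (K − S): max(-89.84, 0) = 0, max(-29.69, 0) = 0, max(13.62, 0) = 13.62, max(44.81, 0) = 44.81
Node uu (S = 171.9): continuation = e^(−0.06)·[0.4624·0.0000 + 0.5376·0.0000] = 0.0000; exercise value = 0.0000 ≤ continuation, so V_uu = 0.0000
Node ud (S = 123.8): continuation = e^(−0.06)·[0.4624·0.0000 + 0.5376·13.6250] = 6.8984; exercise value = 1.2500 ≤ continuation, so V_ud = 6.8984
Node dd (S = 89.1): continuation = e^(−0.06)·[0.4624·13.6250 + 0.5376·44.8100] = 28.6206; exercise value = 35.9000 > continuation, so V_dd = 35.9000 (exercise)
Node u (S = 137.5): continuation = e^(−0.06)·[0.4624·0.0000 + 0.5376·6.8984] = 3.4927; exercise value = 0.0000 ≤ continuation, so V_u = 3.4927
Node d (S = 99): continuation = e^(−0.06)·[0.4624·6.8984 + 0.5376·35.9000] = 21.1802; exercise value = 26.0000 > continuation, so V_d = 26.0000 (exercise)
Node 0 (S = 110): continuation = e^(−0.06)·[0.4624·3.4927 + 0.5376·26.0000] = 14.6848; exercise value = 15.0000 > continuation, so V_0 = 15.0000 (exercise)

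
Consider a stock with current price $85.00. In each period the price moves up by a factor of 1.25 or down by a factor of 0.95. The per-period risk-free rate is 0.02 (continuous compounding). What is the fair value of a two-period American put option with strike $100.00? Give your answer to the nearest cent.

$15.00

Risk-neutral probability p = (e^0.02 − 0.95)/(1.25 − 0.95) = 0.0702/0.3000 = 0.2340
Terminal stock prices: S_uu = 132.8, S_ud = 100.9, S_dd = 76.71
Terminal payoffs (K − S): max(-32.81, 0) = 0, max(-0.9375, 0) = 0, max(23.29, 0) = 23.29
Node u (S = 106.2): continuation = e^(−0.02)·[0.2340·0.0000 + 0.7660·0.0000] = 0.0000; exercise value = 0.0000 ≤ continuation, so V_u = 0.0000
Node d (S = 80.75): continuation = e^(−0.02)·[0.2340·0.0000 + 0.7660·23.2875] = 17.4849; exercise value = 19.2500 > continuation, so V_d = 19.2500 (exercise)
Node 0 (S = 85): continuation = e^(−0.02)·[0.2340·0.0000 + 0.7660·19.2500] = 14.4534; exercise value = 15.0000 > continuation, so V_0 = 15.0000 (exercise)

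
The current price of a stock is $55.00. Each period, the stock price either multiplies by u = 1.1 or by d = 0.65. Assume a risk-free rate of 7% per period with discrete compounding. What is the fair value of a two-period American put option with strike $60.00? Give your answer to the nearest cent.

$5.00

Risk-neutral probability p = (1 + 0.07 − 0.65)/(1.1 − 0.65) = 0.4200/0.4500 = 0.9333
Terminal stock prices: S_uu = 66.55, S_ud = 39.33, S_dd = 23.24
Terminal payoffs (K − S): max(-6.55, 0) = 0, max(20.67, 0) = 20.67, max(36.76, 0) = 36.76
Node u (S = 60.5): continuation = 1/1.07·[0.9333·0.0000 + 0.0667·20.6750] = 1.2882; exercise value = 0.0000 ≤ continuation, so V_u = 1.2882
Node d (S = 35.75): continuation = 1/1.07·[0.9333·20.6750 + 0.0667·36.7625] = 20.3248; exercise value = 24.2500 > continuation, so V_d = 24.2500 (exercise)
Node 0 (S = 55): continuation = 1/1.07·[0.9333·1.2882 + 0.0667·24.2500] = 2.6345; exercise value = 5.0000 > continuation, so V_0 = 5.0000 (exercise)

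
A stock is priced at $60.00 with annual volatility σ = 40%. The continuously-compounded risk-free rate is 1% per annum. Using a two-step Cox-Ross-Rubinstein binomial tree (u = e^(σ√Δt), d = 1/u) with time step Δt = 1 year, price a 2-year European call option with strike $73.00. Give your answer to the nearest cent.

CRR parameters: u = e^(σ√Δt) = e^(0.4·√1) = 1.4918, d = 1/u = 0.6703
Per-period rate: rΔt = 0.01·1 = 0.01, so R = e^0.01 = 1.0101
Risk-neutral probability p = (e^0.01 − 0.6703)/(1.4918 − 0.6703) = 0.3397/0.8215 = 0.4135
Terminal stock prices: S_uu = 133.5, S_ud = 60, S_dd = 26.96
Terminal payoffs (S − K): max(60.53, 0) = 60.53, max(-13, 0) = 0, max(-46.04, 0) = 0
Node u (S = 89.51): V_u = e^(−0.01)·[0.4135·60.5325 + 0.5865·0.0000] = 24.7839
Node d (S = 40.22): V_d = e^(−0.01)·[0.4135·0.0000 + 0.5865·0.0000] = 0.0000
Node 0 (S = 60): V_0 = e^(−0.01)·[0.4135·24.7839 + 0.5865·0.0000] = 10.1473

$10.15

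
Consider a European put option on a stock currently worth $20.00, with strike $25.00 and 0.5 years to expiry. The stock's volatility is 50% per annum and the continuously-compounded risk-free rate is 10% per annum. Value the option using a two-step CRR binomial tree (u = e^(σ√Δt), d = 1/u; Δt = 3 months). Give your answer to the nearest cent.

CRR parameters: u = e^(σ√Δt) = e^(0.5·√0.25) = 1.2840, d = 1/u = 0.7788
Per-period rate: rΔt = 0.1·0.25 = 0.025, so R = e^0.025 = 1.0253
Risk-neutral probability p = (e^0.025 − 0.7788)/(1.2840 − 0.7788) = 0.2465/0.5052 = 0.4879
Terminal stock prices: S_uu = 32.97, S_ud = 20, S_dd = 12.13
Terminal payoffs (K − S): max(-7.974, 0) = 0, max(5, 0) = 5, max(12.87, 0) = 12.87
Node u (S = 25.68): V_u = e^(−0.025)·[0.4879·0.0000 + 0.5121·5.0000] = 2.4971
Node d (S = 15.58): V_d = e^(−0.025)·[0.4879·5.0000 + 0.5121·12.8694] = 8.8067
Node 0 (S = 20): V_0 = e^(−0.025)·[0.4879·2.4971 + 0.5121·8.8067] = 5.5867

$5.59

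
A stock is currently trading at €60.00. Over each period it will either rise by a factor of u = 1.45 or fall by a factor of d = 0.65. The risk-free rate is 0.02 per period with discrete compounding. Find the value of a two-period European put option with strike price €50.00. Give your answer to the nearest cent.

Risk-neutral probability p = (1 + 0.02 − 0.65)/(1.45 − 0.65) = 0.3700/0.8000 = 0.4625
Terminal stock prices: S_uu = 126.2, S_ud = 56.55, S_dd = 25.35
Terminal payoffs (K − S): max(-76.15, 0) = 0, max(-6.55, 0) = 0, max(24.65, 0) = 24.65
Node u (S = 87): V_u = 1/1.02·[0.4625·0.0000 + 0.5375·0.0000] = 0.0000
Node d (S = 39): V_d = 1/1.02·[0.4625·0.0000 + 0.5375·24.6500] = 12.9896
Node 0 (S = 60): V_0 = 1/1.02·[0.4625·0.0000 + 0.5375·12.9896] = 6.8450

€6.85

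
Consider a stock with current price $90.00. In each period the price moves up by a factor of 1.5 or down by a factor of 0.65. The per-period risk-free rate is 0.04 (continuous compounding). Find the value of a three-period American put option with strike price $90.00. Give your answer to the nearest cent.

$21.85

Risk-neutral probability p = (e^0.04 − 0.65)/(1.5 − 0.65) = 0.3908/0.8500 = 0.4598
Terminal stock prices: S_uuu = 303.8, S_uud = 131.6, S_udd = 57.04, S_ddd = 24.72
Terminal payoffs (K − S): max(-213.8, 0) = 0, max(-41.62, 0) = 0, max(32.96, 0) = 32.96, max(65.28, 0) = 65.28
Node uu (S = 202.5): continuation = e^(−0.04)·[0.4598·0.0000 + 0.5402·0.0000] = 0.0000; exercise value = 0.0000 ≤ continuation, so V_uu = 0.0000
Node ud (S = 87.75): continuation = e^(−0.04)·[0.4598·0.0000 + 0.5402·32.9625] = 17.1089; exercise value = 2.2500 ≤ continuation, so V_ud = 17.1089
Node dd (S = 38.03): continuation = e^(−0.04)·[0.4598·32.9625 + 0.5402·65.2837] = 48.4460; exercise value = 51.9750 > continuation, so V_dd = 51.9750 (exercise)
Node u (S = 135): continuation = e^(−0.04)·[0.4598·0.0000 + 0.5402·17.1089] = 8.8802; exercise value = 0.0000 ≤ continuation, so V_u = 8.8802
Node d (S = 58.5): continuation = e^(−0.04)·[0.4598·17.1089 + 0.5402·51.9750] = 34.5349; exercise value = 31.5000 ≤ continuation, so V_d = 34.5349
Node 0 (S = 90): continuation = e^(−0.04)·[0.4598·8.8802 + 0.5402·34.5349] = 21.8478; exercise value = 0.0000 ≤ continuation, so V_0 = 21.8478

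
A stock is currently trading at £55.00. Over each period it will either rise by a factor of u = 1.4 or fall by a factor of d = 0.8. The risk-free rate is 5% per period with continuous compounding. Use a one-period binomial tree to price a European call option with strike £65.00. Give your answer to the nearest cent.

£4.78

Risk-neutral probability p = (e^0.05 − 0.8)/(1.4 − 0.8) = 0.2513/0.6000 = 0.4188
Terminal stock prices: S_u = 77, S_d = 44
Terminal payoffs (S − K): max(12, 0) = 12, max(-21, 0) = 0
Node 0 (S = 55): V_0 = e^(−0.05)·[0.4188·12.0000 + 0.5812·0.0000] = 4.7803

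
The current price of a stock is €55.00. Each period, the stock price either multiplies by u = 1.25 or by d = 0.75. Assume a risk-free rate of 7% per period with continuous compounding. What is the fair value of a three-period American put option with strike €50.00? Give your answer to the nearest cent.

Risk-neutral probability p = (e^0.07 − 0.75)/(1.25 − 0.75) = 0.3225/0.5000 = 0.6450
Terminal stock prices: S_uuu = 107.4, S_uud = 64.45, S_udd = 38.67, S_ddd = 23.2
Terminal payoffs (K − S): max(-57.42, 0) = 0, max(-14.45, 0) = 0, max(11.33, 0) = 11.33, max(26.8, 0) = 26.8
Node uu (S = 85.94): continuation = e^(−0.07)·[0.6450·0.0000 + 0.3550·0.0000] = 0.0000; exercise value = 0.0000 ≤ continuation, so V_uu = 0.0000
Node ud (S = 51.56): continuation = e^(−0.07)·[0.6450·0.0000 + 0.3550·11.3281] = 3.7494; exercise value = 0.0000 ≤ continuation, so V_ud = 3.7494
Node dd (S = 30.94): continuation = e^(−0.07)·[0.6450·11.3281 + 0.3550·26.7969] = 15.6822; exercise value = 19.0625 > continuation, so V_dd = 19.0625 (exercise)
Node u (S = 68.75): continuation = e^(−0.07)·[0.6450·0.0000 + 0.3550·3.7494] = 1.2410; exercise value = 0.0000 ≤ continuation, so V_u = 1.2410
Node d (S = 41.25): continuation = e^(−0.07)·[0.6450·3.7494 + 0.3550·19.0625] = 8.5643; exercise value = 8.7500 > continuation, so V_d = 8.7500 (exercise)
Node 0 (S = 55): continuation = e^(−0.07)·[0.6450·1.2410 + 0.3550·8.7500] = 3.6425; exercise value = 0.0000 ≤ continuation, so V_0 = 3.6425

€3.64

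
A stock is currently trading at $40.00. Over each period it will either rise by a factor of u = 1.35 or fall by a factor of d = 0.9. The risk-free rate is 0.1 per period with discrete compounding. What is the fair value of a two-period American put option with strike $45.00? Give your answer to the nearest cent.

$5.00

Risk-neutral probability p = (1 + 0.1 − 0.9)/(1.35 − 0.9) = 0.2000/0.4500 = 0.4444
Terminal stock prices: S_uu = 72.9, S_ud = 48.6, S_dd = 32.4
Terminal payoffs (K − S): max(-27.9, 0) = 0, max(-3.6, 0) = 0, max(12.6, 0) = 12.6
Node u (S = 54): continuation = 1/1.1·[0.4444·0.0000 + 0.5556·0.0000] = 0.0000; exercise value = 0.0000 ≤ continuation, so V_u = 0.0000
Node d (S = 36): continuation = 1/1.1·[0.4444·0.0000 + 0.5556·12.6000] = 6.3636; exercise value = 9.0000 > continuation, so V_d = 9.0000 (exercise)
Node 0 (S = 40): continuation = 1/1.1·[0.4444·0.0000 + 0.5556·9.0000] = 4.5455; exercise value = 5.0000 > continuation, so V_0 = 5.0000 (exercise)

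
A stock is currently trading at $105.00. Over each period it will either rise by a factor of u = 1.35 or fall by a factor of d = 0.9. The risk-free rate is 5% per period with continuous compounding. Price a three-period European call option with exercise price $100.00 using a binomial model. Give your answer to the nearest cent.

Risk-neutral probability p = (e^0.05 − 0.9)/(1.35 − 0.9) = 0.1513/0.4500 = 0.3362
Terminal stock prices: S_uuu = 258.3, S_uud = 172.2, S_udd = 114.8, S_ddd = 76.55
Terminal payoffs (S − K): max(158.3, 0) = 158.3, max(72.23, 0) = 72.23, max(14.82, 0) = 14.82, max(-23.45, 0) = 0
Node uu (S = 191.4): V_uu = e^(−0.05)·[0.3362·158.3394 + 0.6638·72.2263] = 96.2396
Node ud (S = 127.6): V_ud = e^(−0.05)·[0.3362·72.2263 + 0.6638·14.8175] = 32.4521
Node dd (S = 85.05): V_dd = e^(−0.05)·[0.3362·14.8175 + 0.6638·0.0000] = 4.7381
Node u (S = 141.8): V_u = e^(−0.05)·[0.3362·96.2396 + 0.6638·32.4521] = 51.2663
Node d (S = 94.5): V_d = e^(−0.05)·[0.3362·32.4521 + 0.6638·4.7381] = 13.3689
Node 0 (S = 105): V_0 = e^(−0.05)·[0.3362·51.2663 + 0.6638·13.3689] = 24.8351

$24.84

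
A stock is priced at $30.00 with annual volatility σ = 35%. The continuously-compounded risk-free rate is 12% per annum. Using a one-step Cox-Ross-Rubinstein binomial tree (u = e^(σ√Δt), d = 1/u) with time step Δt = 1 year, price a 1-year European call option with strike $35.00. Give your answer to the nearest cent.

CRR parameters: u = e^(σ√Δt) = e^(0.35·√1) = 1.4191, d = 1/u = 0.7047
Per-period rate: rΔt = 0.12·1 = 0.12, so R = e^0.12 = 1.1275
Risk-neutral probability p = (e^0.12 − 0.7047)/(1.4191 − 0.7047) = 0.4228/0.7144 = 0.5919
Terminal stock prices: S_u = 42.57, S_d = 21.14
Terminal payoffs (S − K): max(7.572, 0) = 7.572, max(-13.86, 0) = 0
Node 0 (S = 30): V_0 = e^(−0.12)·[0.5919·7.5720 + 0.4081·0.0000] = 3.9748

$3.97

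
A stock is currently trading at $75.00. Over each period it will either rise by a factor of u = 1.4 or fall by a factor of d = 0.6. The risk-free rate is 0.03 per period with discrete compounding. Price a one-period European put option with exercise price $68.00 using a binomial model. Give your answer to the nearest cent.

$10.33

Risk-neutral probability p = (1 + 0.03 − 0.6)/(1.4 − 0.6) = 0.4300/0.8000 = 0.5375
Terminal stock prices: S_u = 105, S_d = 45
Terminal payoffs (K − S): max(-37, 0) = 0, max(23, 0) = 23
Node 0 (S = 75): V_0 = 1/1.03·[0.5375·0.0000 + 0.4625·23.0000] = 10.3277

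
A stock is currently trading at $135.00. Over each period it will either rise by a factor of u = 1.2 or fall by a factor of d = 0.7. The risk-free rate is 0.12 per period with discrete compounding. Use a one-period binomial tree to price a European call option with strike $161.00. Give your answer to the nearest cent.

$0.75

Risk-neutral probability p = (1 + 0.12 − 0.7)/(1.2 − 0.7) = 0.4200/0.5000 = 0.8400
Terminal stock prices: S_u = 162, S_d = 94.5
Terminal payoffs (S − K): max(1, 0) = 1, max(-66.5, 0) = 0
Node 0 (S = 135): V_0 = 1/1.12·[0.8400·1.0000 + 0.1600·0.0000] = 0.7500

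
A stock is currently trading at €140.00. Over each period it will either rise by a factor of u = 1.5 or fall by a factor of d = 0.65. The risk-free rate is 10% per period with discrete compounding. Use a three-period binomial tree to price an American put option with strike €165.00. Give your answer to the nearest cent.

€38.38

Risk-neutral probability p = (1 + 0.1 − 0.65)/(1.5 − 0.65) = 0.4500/0.8500 = 0.5294
Terminal stock prices: S_uuu = 472.5, S_uud = 204.8, S_udd = 88.73, S_ddd = 38.45
Terminal payoffs (K − S): max(-307.5, 0) = 0, max(-39.75, 0) = 0, max(76.27, 0) = 76.27, max(126.6, 0) = 126.6
Node uu (S = 315): continuation = 1/1.1·[0.5294·0.0000 + 0.4706·0.0000] = 0.0000; exercise value = 0.0000 ≤ continuation, so V_uu = 0.0000
Node ud (S = 136.5): continuation = 1/1.1·[0.5294·0.0000 + 0.4706·76.2750] = 32.6310; exercise value = 28.5000 ≤ continuation, so V_ud = 32.6310
Node dd (S = 59.15): continuation = 1/1.1·[0.5294·76.2750 + 0.4706·126.5525] = 90.8500; exercise value = 105.8500 > continuation, so V_dd = 105.8500 (exercise)
Node u (S = 210): continuation = 1/1.1·[0.5294·0.0000 + 0.4706·32.6310] = 13.9598; exercise value = 0.0000 ≤ continuation, so V_u = 13.9598
Node d (S = 91): continuation = 1/1.1·[0.5294·32.6310 + 0.4706·105.8500] = 60.9882; exercise value = 74.0000 > continuation, so V_d = 74.0000 (exercise)
Node 0 (S = 140): continuation = 1/1.1·[0.5294·13.9598 + 0.4706·74.0000] = 38.3764; exercise value = 25.0000 ≤ continuation, so V_0 = 38.3764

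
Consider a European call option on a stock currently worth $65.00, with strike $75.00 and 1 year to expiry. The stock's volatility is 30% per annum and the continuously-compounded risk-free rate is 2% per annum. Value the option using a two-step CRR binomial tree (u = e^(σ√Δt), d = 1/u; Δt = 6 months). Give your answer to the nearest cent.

CRR parameters: u = e^(σ√Δt) = e^(0.3·√0.5) = 1.2363, d = 1/u = 0.8089
Per-period rate: rΔt = 0.02·0.5 = 0.01, so R = e^0.01 = 1.0101
Risk-neutral probability p = (e^0.01 − 0.8089)/(1.2363 − 0.8089) = 0.2012/0.4275 = 0.4707
Terminal stock prices: S_uu = 99.35, S_ud = 65, S_dd = 42.53
Terminal payoffs (S − K): max(24.35, 0) = 24.35, max(-10, 0) = 0, max(-32.47, 0) = 0
Node u (S = 80.36): V_u = e^(−0.01)·[0.4707·24.3502 + 0.5293·0.0000] = 11.3470
Node d (S = 52.58): V_d = e^(−0.01)·[0.4707·0.0000 + 0.5293·0.0000] = 0.0000
Node 0 (S = 65): V_0 = e^(−0.01)·[0.4707·11.3470 + 0.5293·0.0000] = 5.2876

$5.29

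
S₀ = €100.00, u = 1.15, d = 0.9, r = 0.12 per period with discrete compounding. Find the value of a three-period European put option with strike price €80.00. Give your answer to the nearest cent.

Risk-neutral probability p = (1 + 0.12 − 0.9)/(1.15 − 0.9) = 0.2200/0.2500 = 0.8800
Terminal stock prices: S_uuu = 152.1, S_uud = 119, S_udd = 93.15, S_ddd = 72.9
Terminal payoffs (K − S): max(-72.09, 0) = 0, max(-39.02, 0) = 0, max(-13.15, 0) = 0, max(7.1, 0) = 7.1
Node uu (S = 132.2): V_uu = 1/1.12·[0.8800·0.0000 + 0.1200·0.0000] = 0.0000
Node ud (S = 103.5): V_ud = 1/1.12·[0.8800·0.0000 + 0.1200·0.0000] = 0.0000
Node dd (S = 81): V_dd = 1/1.12·[0.8800·0.0000 + 0.1200·7.1000] = 0.7607
Node u (S = 115): V_u = 1/1.12·[0.8800·0.0000 + 0.1200·0.0000] = 0.0000
Node d (S = 90): V_d = 1/1.12·[0.8800·0.0000 + 0.1200·0.7607] = 0.0815
Node 0 (S = 100): V_0 = 1/1.12·[0.8800·0.0000 + 0.1200·0.0815] = 0.0087

€0.01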